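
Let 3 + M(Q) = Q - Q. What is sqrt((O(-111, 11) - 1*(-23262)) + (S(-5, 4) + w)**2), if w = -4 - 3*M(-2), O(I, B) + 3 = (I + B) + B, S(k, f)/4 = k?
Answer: sqrt(23395) ≈ 152.95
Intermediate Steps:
S(k, f) = 4*k
O(I, B) = -3 + I + 2*B (O(I, B) = -3 + ((I + B) + B) = -3 + ((B + I) + B) = -3 + (I + 2*B) = -3 + I + 2*B)
M(Q) = -3 (M(Q) = -3 + (Q - Q) = -3 + 0 = -3)
w = 5 (w = -4 - 3*(-3) = -4 + 9 = 5)
sqrt((O(-111, 11) - 1*(-23262)) + (S(-5, 4) + w)**2) = sqrt(((-3 - 111 + 2*11) - 1*(-23262)) + (4*(-5) + 5)**2) = sqrt(((-3 - 111 + 22) + 23262) + (-20 + 5)**2) = sqrt((-92 + 23262) + (-15)**2) = sqrt(23170 + 225) = sqrt(23395)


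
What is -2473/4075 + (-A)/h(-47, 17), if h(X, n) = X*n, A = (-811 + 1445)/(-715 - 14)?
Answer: -1443034333/2373569325 ≈ -0.60796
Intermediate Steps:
A = -634/729 (A = 634/(-729) = 634*(-1/729) = -634/729 ≈ -0.86968)
-2473/4075 + (-A)/h(-47, 17) = -2473/4075 + (-1*(-634/729))/((-47*17)) = -2473*1/4075 + (634/729)/(-799) = -2473/4075 + (634/729)*(-1/799) = -2473/4075 - 634/582471 = -1443034333/2373569325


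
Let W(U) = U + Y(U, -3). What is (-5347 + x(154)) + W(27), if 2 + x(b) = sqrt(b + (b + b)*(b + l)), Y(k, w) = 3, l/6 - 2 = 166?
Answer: -5319 + 5*sqrt(14322) ≈ -4720.6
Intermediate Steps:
l = 1008 (l = 12 + 6*166 = 12 + 996 = 1008)
x(b) = -2 + sqrt(b + 2*b*(1008 + b)) (x(b) = -2 + sqrt(b + (b + b)*(b + 1008)) = -2 + sqrt(b + (2*b)*(1008 + b)) = -2 + sqrt(b + 2*b*(1008 + b)))
W(U) = 3 + U (W(U) = U + 3 = 3 + U)
(-5347 + x(154)) + W(27) = (-5347 + (-2 + sqrt(154*(2017 + 2*154)))) + (3 + 27) = (-5347 + (-2 + sqrt(154*(2017 + 308)))) + 30 = (-5347 + (-2 + sqrt(154*2325))) + 30 = (-5347 + (-2 + sqrt(358050))) + 30 = (-5347 + (-2 + 5*sqrt(14322))) + 30 = (-5349 + 5*sqrt(14322)) + 30 = -5319 + 5*sqrt(14322)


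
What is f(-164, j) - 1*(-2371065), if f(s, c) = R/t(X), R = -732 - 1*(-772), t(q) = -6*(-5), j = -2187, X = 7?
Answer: 7113199/3 ≈ 2.3711e+6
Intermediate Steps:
t(q) = 30
R = 40 (R = -732 + 772 = 40)
f(s, c) = 4/3 (f(s, c) = 40/30 = 40*(1/30) = 4/3)
f(-164, j) - 1*(-2371065) = 4/3 - 1*(-2371065) = 4/3 + 2371065 = 7113199/3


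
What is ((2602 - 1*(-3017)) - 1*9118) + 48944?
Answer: 45445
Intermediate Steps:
((2602 - 1*(-3017)) - 1*9118) + 48944 = ((2602 + 3017) - 9118) + 48944 = (5619 - 9118) + 48944 = -3499 + 48944 = 45445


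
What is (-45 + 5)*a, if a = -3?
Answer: 120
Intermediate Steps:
(-45 + 5)*a = (-45 + 5)*(-3) = -40*(-3) = 120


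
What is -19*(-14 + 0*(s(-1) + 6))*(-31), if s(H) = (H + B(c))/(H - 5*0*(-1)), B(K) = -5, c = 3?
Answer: -8246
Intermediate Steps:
s(H) = (-5 + H)/H (s(H) = (H - 5)/(H - 5*0*(-1)) = (-5 + H)/(H + 0*(-1)) = (-5 + H)/(H + 0) = (-5 + H)/H)
-19*(-14 + 0*(s(-1) + 6))*(-31) = -19*(-14 + 0*((-5 - 1)/(-1) + 6))*(-31) = -19*(-14 + 0*(-1*(-6) + 6))*(-31) = -19*(-14 + 0*(6 + 6))*(-31) = -19*(-14 + 0*12)*(-31) = -19*(-14 + 0)*(-31) = -19*(-14)*(-31) = 266*(-31) = -8246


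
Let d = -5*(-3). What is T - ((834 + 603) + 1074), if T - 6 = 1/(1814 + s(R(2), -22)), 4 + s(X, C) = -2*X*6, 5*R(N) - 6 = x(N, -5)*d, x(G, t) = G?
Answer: -21588085/8618 ≈ -2505.0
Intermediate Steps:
d = 15
R(N) = 6/5 + 3*N (R(N) = 6/5 + (N*15)/5 = 6/5 + (15*N)/5 = 6/5 + 3*N)
s(X, C) = -4 - 12*X (s(X, C) = -4 - 2*X*6 = -4 - 12*X)
T = 51713/8618 (T = 6 + 1/(1814 + (-4 - 12*(6/5 + 3*2))) = 6 + 1/(1814 + (-4 - 12*(6/5 + 6))) = 6 + 1/(1814 + (-4 - 12*36/5)) = 6 + 1/(1814 + (-4 - 432/5)) = 6 + 1/(1814 - 452/5) = 6 + 1/(8618/5) = 6 + 5/8618 = 51713/8618 ≈ 6.0006)
T - ((834 + 603) + 1074) = 51713/8618 - ((834 + 603) + 1074) = 51713/8618 - (1437 + 1074) = 51713/8618 - 1*2511 = 51713/8618 - 2511 = -21588085/8618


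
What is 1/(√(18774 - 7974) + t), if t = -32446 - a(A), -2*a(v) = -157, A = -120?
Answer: -43366/1410443067 - 80*√3/1410443067 ≈ -3.0845e-5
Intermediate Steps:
a(v) = 157/2 (a(v) = -½*(-157) = 157/2)
t = -65049/2 (t = -32446 - 1*157/2 = -32446 - 157/2 = -65049/2 ≈ -32525.)
1/(√(18774 - 7974) + t) = 1/(√(18774 - 7974) - 65049/2) = 1/(√10800 - 65049/2) = 1/(60*√3 - 65049/2) = 1/(-65049/2 + 60*√3)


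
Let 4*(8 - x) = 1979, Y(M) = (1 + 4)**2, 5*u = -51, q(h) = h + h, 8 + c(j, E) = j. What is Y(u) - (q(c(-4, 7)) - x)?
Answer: -1751/4 ≈ -437.75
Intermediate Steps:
c(j, E) = -8 + j
q(h) = 2*h
u = -51/5 (u = (1/5)*(-51) = -51/5 ≈ -10.200)
Y(M) = 25 (Y(M) = 5**2 = 25)
x = -1947/4 (x = 8 - 1/4*1979 = 8 - 1979/4 = -1947/4 ≈ -486.75)
Y(u) - (q(c(-4, 7)) - x) = 25 - (2*(-8 - 4) - 1*(-1947/4)) = 25 - (2*(-12) + 1947/4) = 25 - (-24 + 1947/4) = 25 - 1*1851/4 = 25 - 1851/4 = -1751/4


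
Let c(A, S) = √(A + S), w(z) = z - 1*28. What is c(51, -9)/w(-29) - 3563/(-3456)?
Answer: 3563/3456 - √42/57 ≈ 0.91726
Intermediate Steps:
w(z) = -28 + z (w(z) = z - 28 = -28 + z)
c(51, -9)/w(-29) - 3563/(-3456) = √(51 - 9)/(-28 - 29) - 3563/(-3456) = √42/(-57) - 3563*(-1/3456) = √42*(-1/57) + 3563/3456 = -√42/57 + 3563/3456 = 3563/3456 - √42/57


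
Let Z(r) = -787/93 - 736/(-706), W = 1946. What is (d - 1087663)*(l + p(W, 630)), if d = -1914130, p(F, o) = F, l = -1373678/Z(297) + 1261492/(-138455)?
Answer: -18938779273797507473088/33725838085 ≈ -5.6155e+11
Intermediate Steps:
Z(r) = -243587/32829 (Z(r) = -787*1/93 - 736*(-1/706) = -787/93 + 368/353 = -243587/32829)
l = 6243525171657406/33725838085 (l = -1373678/(-243587/32829) + 1261492/(-138455) = -1373678*(-32829/243587) + 1261492*(-1/138455) = 45096475062/243587 - 1261492/138455 = 6243525171657406/33725838085 ≈ 1.8513e+5)
(d - 1087663)*(l + p(W, 630)) = (-1914130 - 1087663)*(6243525171657406/33725838085 + 1946) = -3001793*6309155652570816/33725838085 = -18938779273797507473088/33725838085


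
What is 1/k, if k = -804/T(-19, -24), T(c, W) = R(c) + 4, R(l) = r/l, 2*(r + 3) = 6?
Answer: -1/201 ≈ -0.0049751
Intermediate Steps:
r = 0 (r = -3 + (1/2)*6 = -3 + 3 = 0)
R(l) = 0 (R(l) = 0/l = 0)
T(c, W) = 4 (T(c, W) = 0 + 4 = 4)
k = -201 (k = -804/4 = -804*1/4 = -201)
1/k = 1/(-201) = -1/201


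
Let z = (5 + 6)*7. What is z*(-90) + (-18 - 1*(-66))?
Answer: -6882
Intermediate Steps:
z = 77 (z = 11*7 = 77)
z*(-90) + (-18 - 1*(-66)) = 77*(-90) + (-18 - 1*(-66)) = -6930 + (-18 + 66) = -6930 + 48 = -6882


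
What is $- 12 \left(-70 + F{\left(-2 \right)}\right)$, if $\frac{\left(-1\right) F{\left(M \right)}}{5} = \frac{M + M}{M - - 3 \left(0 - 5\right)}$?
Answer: $\frac{14520}{17} \approx 854.12$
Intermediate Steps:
$F{\left(M \right)} = - \frac{10 M}{-15 + M}$ ($F{\left(M \right)} = - 5 \frac{M + M}{M - - 3 \left(0 - 5\right)} = - 5 \frac{2 M}{M - \left(-3\right) \left(-5\right)} = - 5 \frac{2 M}{M - 15} = - 5 \frac{2 M}{-15 + M} = - \frac{10 M}{-15 + M}$)
$- 12 \left(-70 + F{\left(-2 \right)}\right) = - 12 \left(-70 - - \frac{20}{-15 - 2}\right) = - 12 \left(-70 - - \frac{20}{-17}\right) = - 12 \left(-70 - \left(-20\right) \left(- \frac{1}{17}\right)\right) = - 12 \left(-70 - \frac{20}{17}\right) = \left(-12\right) \left(- \frac{1210}{17}\right) = \frac{14520}{17}$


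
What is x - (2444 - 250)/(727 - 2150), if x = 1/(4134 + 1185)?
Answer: 11671309/7568937 ≈ 1.5420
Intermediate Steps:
x = 1/5319 ≈ 0.00018801
x - (2444 - 250)/(727 - 2150) = 1/5319 - (2444 - 250)/(727 - 2150) = 1/5319 - 2194/(-1423) = 1/5319 - 2194*(-1)/1423 = 1/5319 - 1*(-2194/1423) = 1/5319 + 2194/1423 = 11671309/7568937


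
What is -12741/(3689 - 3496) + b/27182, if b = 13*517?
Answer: -345028709/5246126 ≈ -65.768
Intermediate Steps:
b = 6721
-12741/(3689 - 3496) + b/27182 = -12741/(3689 - 3496) + 6721/27182 = -12741/193 + 6721*(1/27182) = -12741*1/193 + 6721/27182 = -12741/193 + 6721/27182 = -345028709/5246126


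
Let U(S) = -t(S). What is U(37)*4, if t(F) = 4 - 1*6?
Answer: 8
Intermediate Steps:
t(F) = -2 (t(F) = 4 - 6 = -2)
U(S) = 2 (U(S) = -1*(-2) = 2)
U(37)*4 = 2*4 = 8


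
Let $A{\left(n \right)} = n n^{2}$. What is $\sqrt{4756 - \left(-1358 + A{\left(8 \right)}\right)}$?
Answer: $\sqrt{5602} \approx 74.847$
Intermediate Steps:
$A{\left(n \right)} = n^{3}$
$\sqrt{4756 - \left(-1358 + A{\left(8 \right)}\right)} = \sqrt{4756 + \left(1358 - 8^{3}\right)} = \sqrt{4756 + \left(1358 - 512\right)} = \sqrt{4756 + 846} = \sqrt{5602}$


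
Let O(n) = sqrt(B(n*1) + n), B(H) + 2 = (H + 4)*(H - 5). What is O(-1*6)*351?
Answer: 351*sqrt(14) ≈ 1313.3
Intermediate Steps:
B(H) = -2 + (-5 + H)*(4 + H) (B(H) = -2 + (H + 4)*(H - 5) = -2 + (4 + H)*(-5 + H) = -2 + (-5 + H)*(4 + H))
O(n) = sqrt(-22 + n**2) (O(n) = sqrt((-22 + (n*1)**2 - n) + n) = sqrt((-22 + n**2 - n) + n) = sqrt(-22 + n**2))
O(-1*6)*351 = sqrt(-22 + (-1*6)**2)*351 = sqrt(-22 + (-6)**2)*351 = sqrt(-22 + 36)*351 = sqrt(14)*351 = 351*sqrt(14)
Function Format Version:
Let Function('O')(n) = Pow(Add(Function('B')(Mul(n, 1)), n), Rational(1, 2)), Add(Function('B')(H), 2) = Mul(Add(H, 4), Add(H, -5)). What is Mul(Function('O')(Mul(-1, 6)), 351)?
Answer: Mul(351, Pow(14, Rational(1, 2))) ≈ 1313.3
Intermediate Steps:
Function('B')(H) = Add(-2, Mul(Add(-5, H), Add(4, H))) (Function('B')(H) = Add(-2, Mul(Add(H, 4), Add(H, -5))) = Add(-2, Mul(Add(4, H), Add(-5, H))) = Add(-2, Mul(Add(-5, H), Add(4, H))))
Function('O')(n) = Pow(Add(-22, Pow(n, 2)), Rational(1, 2)) (Function('O')(n) = Pow(Add(Add(-22, Pow(Mul(n, 1), 2), Mul(-1, Mul(n, 1))), n), Rational(1, 2)) = Pow(Add(Add(-22, Pow(n, 2), Mul(-1, n)), n), Rational(1, 2)) = Pow(Add(-22, Pow(n, 2)), Rational(1, 2)))
Mul(Function('O')(Mul(-1, 6)), 351) = Mul(Pow(Add(-22, Pow(Mul(-1, 6), 2)), Rational(1, 2)), 351) = Mul(Pow(Add(-22, Pow(-6, 2)), Rational(1, 2)), 351) = Mul(Pow(Add(-22, 36), Rational(1, 2)), 351) = Mul(Pow(14, Rational(1, 2)), 351) = Mul(351, Pow(14, Rational(1, 2)))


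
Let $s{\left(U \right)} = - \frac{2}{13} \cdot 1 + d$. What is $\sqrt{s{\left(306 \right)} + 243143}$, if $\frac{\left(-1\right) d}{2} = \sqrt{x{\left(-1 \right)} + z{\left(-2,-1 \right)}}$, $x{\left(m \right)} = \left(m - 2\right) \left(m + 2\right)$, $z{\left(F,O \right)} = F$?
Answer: $\frac{\sqrt{41091141 - 338 i \sqrt{5}}}{13} \approx 493.1 - 0.0045348 i$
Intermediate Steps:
$x{\left(m \right)} = \left(-2 + m\right) \left(2 + m\right)$
$d = - 2 i \sqrt{5}$ ($d = - 2 \sqrt{\left(-4 + \left(-1\right)^{2}\right) - 2} = - 2 \sqrt{\left(-4 + 1\right) - 2} = - 2 \sqrt{-3 - 2} = - 2 \sqrt{-5} = - 2 i \sqrt{5} \approx - 4.4721 i$)
$s{\left(U \right)} = - \frac{2}{13} - 2 i \sqrt{5}$ ($s{\left(U \right)} = - \frac{2}{13} \cdot 1 - 2 i \sqrt{5} = \left(-2\right) \frac{1}{13} \cdot 1 - 2 i \sqrt{5} = \left(- \frac{2}{13}\right) 1 - 2 i \sqrt{5} = - \frac{2}{13} - 2 i \sqrt{5}$)
$\sqrt{s{\left(306 \right)} + 243143} = \sqrt{\left(- \frac{2}{13} - 2 i \sqrt{5}\right) + 243143} = \sqrt{\frac{3160857}{13} - 2 i \sqrt{5}}$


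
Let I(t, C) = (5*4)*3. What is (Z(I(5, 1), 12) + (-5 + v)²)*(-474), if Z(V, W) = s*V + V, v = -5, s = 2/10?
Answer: -81528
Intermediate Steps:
s = ⅕ (s = 2*(⅒) = ⅕ ≈ 0.20000)
I(t, C) = 60 (I(t, C) = 20*3 = 60)
Z(V, W) = 6*V/5 (Z(V, W) = V/5 + V = 6*V/5)
(Z(I(5, 1), 12) + (-5 + v)²)*(-474) = ((6/5)*60 + (-5 - 5)²)*(-474) = (72 + (-10)²)*(-474) = (72 + 100)*(-474) = 172*(-474) = -81528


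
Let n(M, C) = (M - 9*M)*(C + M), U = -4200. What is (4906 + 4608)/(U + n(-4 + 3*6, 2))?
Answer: -4757/2996 ≈ -1.5878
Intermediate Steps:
n(M, C) = -8*M*(C + M) (n(M, C) = (-8*M)*(C + M) = -8*M*(C + M))
(4906 + 4608)/(U + n(-4 + 3*6, 2)) = (4906 + 4608)/(-4200 - 8*(-4 + 3*6)*(2 + (-4 + 3*6))) = 9514/(-4200 - 8*(-4 + 18)*(2 + (-4 + 18))) = 9514/(-4200 - 8*14*(2 + 14)) = 9514/(-4200 - 8*14*16) = 9514/(-4200 - 1792) = 9514/(-5992) = 9514*(-1/5992) = -4757/2996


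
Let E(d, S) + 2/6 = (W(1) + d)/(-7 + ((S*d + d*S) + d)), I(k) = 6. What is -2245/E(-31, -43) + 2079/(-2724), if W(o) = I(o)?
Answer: 5356448487/818108 ≈ 6547.4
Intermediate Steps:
W(o) = 6
E(d, S) = -1/3 + (6 + d)/(-7 + d + 2*S*d) (E(d, S) = -1/3 + (6 + d)/(-7 + ((S*d + d*S) + d)) = -1/3 + (6 + d)/(-7 + ((S*d + S*d) + d)) = -1/3 + (6 + d)/(-7 + (2*S*d + d)) = -1/3 + (6 + d)/(-7 + (d + 2*S*d)) = -1/3 + (6 + d)/(-7 + d + 2*S*d))
-2245/E(-31, -43) + 2079/(-2724) = -2245*3*(-7 - 31 + 2*(-43)*(-31))/(25 + 2*(-31) - 2*(-43)*(-31)) + 2079/(-2724) = -2245*3*(-7 - 31 + 2666)/(25 - 62 - 2666) + 2079*(-1/2724) = -2245/((1/3)*(-2703)/2628) - 693/908 = -2245/((1/3)*(1/2628)*(-2703)) - 693/908 = -2245/(-901/2628) - 693/908 = -2245*(-2628/901) - 693/908 = 5899860/901 - 693/908 = 5356448487/818108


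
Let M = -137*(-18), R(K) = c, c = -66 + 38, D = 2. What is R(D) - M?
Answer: -2494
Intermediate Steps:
c = -28
R(K) = -28
M = 2466
R(D) - M = -28 - 1*2466 = -28 - 2466 = -2494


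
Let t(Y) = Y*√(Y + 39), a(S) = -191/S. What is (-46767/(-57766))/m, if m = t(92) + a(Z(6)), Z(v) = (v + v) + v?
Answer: 4728969/610296999965 + 41000904*√131/610296999965 ≈ 0.00077668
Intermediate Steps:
Z(v) = 3*v (Z(v) = 2*v + v = 3*v)
t(Y) = Y*√(39 + Y)
m = -191/18 + 92*√131 (m = 92*√(39 + 92) - 191/(3*6) = 92*√131 - 191/18 = -191/18 + 92*√131 ≈ 1042.4)
(-46767/(-57766))/m = (-46767/(-57766))/(-191/18 + 92*√131) = (-46767*(-1/57766))/(-191/18 + 92*√131) = 2751/(3398*(-191/18 + 92*√131))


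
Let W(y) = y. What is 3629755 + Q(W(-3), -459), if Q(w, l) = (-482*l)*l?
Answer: -97918487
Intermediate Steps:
Q(w, l) = -482*l**2
3629755 + Q(W(-3), -459) = 3629755 - 482*(-459)**2 = 3629755 - 482*210681 = 3629755 - 101548242 = -97918487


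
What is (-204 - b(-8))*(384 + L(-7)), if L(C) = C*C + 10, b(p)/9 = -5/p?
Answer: -742911/8 ≈ -92864.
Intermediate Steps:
b(p) = -45/p (b(p) = 9*(-5/p) = -45/p)
L(C) = 10 + C² (L(C) = C² + 10 = 10 + C²)
(-204 - b(-8))*(384 + L(-7)) = (-204 - (-45)/(-8))*(384 + (10 + (-7)²)) = (-204 - (-45)*(-1)/8)*(384 + (10 + 49)) = (-204 - 1*45/8)*(384 + 59) = (-204 - 45/8)*443 = -1677/8*443 = -742911/8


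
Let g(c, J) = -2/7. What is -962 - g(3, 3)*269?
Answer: -6196/7 ≈ -885.14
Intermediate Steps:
g(c, J) = -2/7 (g(c, J) = -2*⅐ = -2/7)
-962 - g(3, 3)*269 = -962 - (-2)*269/7 = -962 - 1*(-538/7) = -962 + 538/7 = -6196/7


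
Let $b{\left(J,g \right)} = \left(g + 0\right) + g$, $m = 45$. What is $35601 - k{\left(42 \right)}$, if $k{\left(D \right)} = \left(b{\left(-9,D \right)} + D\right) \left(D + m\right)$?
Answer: $24639$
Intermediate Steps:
$b{\left(J,g \right)} = 2 g$ ($b{\left(J,g \right)} = g + g = 2 g$)
$k{\left(D \right)} = 3 D \left(45 + D\right)$ ($k{\left(D \right)} = \left(2 D + D\right) \left(D + 45\right) = 3 D \left(45 + D\right)$)
$35601 - k{\left(42 \right)} = 35601 - 3 \cdot 42 \left(45 + 42\right) = 35601 - 3 \cdot 42 \cdot 87 = 35601 - 10962 = 24639$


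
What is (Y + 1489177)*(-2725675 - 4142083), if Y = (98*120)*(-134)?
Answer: 595180511554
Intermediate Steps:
Y = -1575840 (Y = 11760*(-134) = -1575840)
(Y + 1489177)*(-2725675 - 4142083) = (-1575840 + 1489177)*(-2725675 - 4142083) = -86663*(-6867758) = 595180511554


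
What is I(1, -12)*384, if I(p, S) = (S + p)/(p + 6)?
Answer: -4224/7 ≈ -603.43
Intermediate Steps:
I(p, S) = (S + p)/(6 + p)
I(1, -12)*384 = ((-12 + 1)/(6 + 1))*384 = (-11/7)*384 = ((⅐)*(-11))*384 = -11/7*384 = -4224/7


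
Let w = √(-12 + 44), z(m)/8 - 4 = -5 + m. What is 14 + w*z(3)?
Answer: 14 + 64*√2 ≈ 104.51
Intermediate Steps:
z(m) = -8 + 8*m (z(m) = 32 + 8*(-5 + m) = 32 + (-40 + 8*m) = -8 + 8*m)
w = 4*√2 (w = √32 = 4*√2 ≈ 5.6569)
14 + w*z(3) = 14 + (4*√2)*(-8 + 8*3) = 14 + (4*√2)*(-8 + 24) = 14 + (4*√2)*16 = 14 + 64*√2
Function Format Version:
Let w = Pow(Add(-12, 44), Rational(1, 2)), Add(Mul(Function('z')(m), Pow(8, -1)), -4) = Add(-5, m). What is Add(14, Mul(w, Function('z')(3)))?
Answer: Add(14, Mul(64, Pow(2, Rational(1, 2)))) ≈ 104.51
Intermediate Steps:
Function('z')(m) = Add(-8, Mul(8, m)) (Function('z')(m) = Add(32, Mul(8, Add(-5, m))) = Add(32, Add(-40, Mul(8, m))) = Add(-8, Mul(8, m)))
w = Mul(4, Pow(2, Rational(1, 2))) (w = Pow(32, Rational(1, 2)) = Mul(4, Pow(2, Rational(1, 2))) ≈ 5.6569)
Add(14, Mul(w, Function('z')(3))) = Add(14, Mul(Mul(4, Pow(2, Rational(1, 2))), Add(-8, Mul(8, 3)))) = Add(14, Mul(Mul(4, Pow(2, Rational(1, 2))), Add(-8, 24))) = Add(14, Mul(Mul(4, Pow(2, Rational(1, 2))), 16)) = Add(14, Mul(64, Pow(2, Rational(1, 2))))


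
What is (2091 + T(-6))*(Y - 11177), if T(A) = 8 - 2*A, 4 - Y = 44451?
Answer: -117422264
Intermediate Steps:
Y = -44447 (Y = 4 - 1*44451 = 4 - 44451 = -44447)
(2091 + T(-6))*(Y - 11177) = (2091 + (8 - 2*(-6)))*(-44447 - 11177) = (2091 + (8 + 12))*(-55624) = (2091 + 20)*(-55624) = 2111*(-55624) = -117422264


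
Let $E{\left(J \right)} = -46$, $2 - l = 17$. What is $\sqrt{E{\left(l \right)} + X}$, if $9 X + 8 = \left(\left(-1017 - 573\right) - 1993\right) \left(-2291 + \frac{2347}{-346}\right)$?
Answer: $\frac{\sqrt{985566200542}}{1038} \approx 956.41$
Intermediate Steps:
$l = -15$ ($l = 2 - 17 = -15$)
$X = \frac{2848600471}{3114}$ ($X = - \frac{8}{9} + \frac{\left(\left(-1017 - 573\right) - 1993\right) \left(-2291 + \frac{2347}{-346}\right)}{9} = - \frac{8}{9} + \frac{\left(\left(-1017 - 573\right) - 1993\right) \left(-2291 + 2347 \left(- \frac{1}{346}\right)\right)}{9} = - \frac{8}{9} + \frac{\left(-1590 - 1993\right) \left(-2291 - \frac{2347}{346}\right)}{9} = - \frac{8}{9} + \frac{\left(-3583\right) \left(- \frac{795033}{346}\right)}{9} = - \frac{8}{9} + \frac{1}{9} \cdot \frac{2848603239}{346} = - \frac{8}{9} + \frac{316511471}{346} = \frac{2848600471}{3114} \approx 9.1477 \cdot 10^{5}$)
$\sqrt{E{\left(l \right)} + X} = \sqrt{-46 + \frac{2848600471}{3114}} = \sqrt{\frac{2848457227}{3114}} = \frac{\sqrt{985566200542}}{1038}$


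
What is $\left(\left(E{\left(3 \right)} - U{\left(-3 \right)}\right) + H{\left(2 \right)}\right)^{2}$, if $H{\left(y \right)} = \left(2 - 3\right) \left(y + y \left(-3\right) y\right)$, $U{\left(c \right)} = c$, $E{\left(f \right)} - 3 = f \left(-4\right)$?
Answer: $16$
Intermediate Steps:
$E{\left(f \right)} = 3 - 4 f$ ($E{\left(f \right)} = 3 + f \left(-4\right) = 3 - 4 f$)
$H{\left(y \right)} = - y + 3 y^{2}$ ($H{\left(y \right)} = - (y + - 3 y y) = - (y - 3 y^{2}) = - y + 3 y^{2}$)
$\left(\left(E{\left(3 \right)} - U{\left(-3 \right)}\right) + H{\left(2 \right)}\right)^{2} = \left(\left(\left(3 - 12\right) - -3\right) + 2 \left(-1 + 3 \cdot 2\right)\right)^{2} = \left(\left(\left(3 - 12\right) + 3\right) + 2 \left(-1 + 6\right)\right)^{2} = \left(\left(-9 + 3\right) + 2 \cdot 5\right)^{2} = \left(-6 + 10\right)^{2} = 4^{2} = 16$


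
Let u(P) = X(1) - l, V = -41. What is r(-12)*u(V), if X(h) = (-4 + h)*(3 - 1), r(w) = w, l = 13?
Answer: 228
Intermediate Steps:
X(h) = -8 + 2*h (X(h) = (-4 + h)*2 = -8 + 2*h)
u(P) = -19 (u(P) = (-8 + 2*1) - 1*13 = (-8 + 2) - 13 = -6 - 13 = -19)
r(-12)*u(V) = -12*(-19) = 228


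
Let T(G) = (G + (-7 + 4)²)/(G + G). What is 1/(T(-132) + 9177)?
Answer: 88/807617 ≈ 0.00010896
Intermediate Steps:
T(G) = (9 + G)/(2*G) (T(G) = (G + (-3)²)/((2*G)) = (G + 9)*(1/(2*G)) = (9 + G)*(1/(2*G)) = (9 + G)/(2*G))
1/(T(-132) + 9177) = 1/((½)*(9 - 132)/(-132) + 9177) = 1/((½)*(-1/132)*(-123) + 9177) = 1/(41/88 + 9177) = 1/(807617/88) = 88/807617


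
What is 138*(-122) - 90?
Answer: -16926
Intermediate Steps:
138*(-122) - 90 = -16836 - 90 = -16926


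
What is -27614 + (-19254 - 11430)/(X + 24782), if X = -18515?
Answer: -57695874/2089 ≈ -27619.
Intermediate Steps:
-27614 + (-19254 - 11430)/(X + 24782) = -27614 + (-19254 - 11430)/(-18515 + 24782) = -27614 - 30684/6267 = -27614 - 30684*1/6267 = -27614 - 10228/2089 = -57695874/2089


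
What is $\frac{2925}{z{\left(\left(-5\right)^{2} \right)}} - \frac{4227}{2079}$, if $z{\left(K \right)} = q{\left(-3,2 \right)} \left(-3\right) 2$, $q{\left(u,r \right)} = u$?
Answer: $\frac{222407}{1386} \approx 160.47$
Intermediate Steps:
$z{\left(K \right)} = 18$ ($z{\left(K \right)} = \left(-3\right) \left(-3\right) 2 = 9 \cdot 2 = 18$)
$\frac{2925}{z{\left(\left(-5\right)^{2} \right)}} - \frac{4227}{2079} = \frac{2925}{18} - \frac{4227}{2079} = 2925 \cdot \frac{1}{18} - \frac{1409}{693} = \frac{325}{2} - \frac{1409}{693} = \frac{222407}{1386}$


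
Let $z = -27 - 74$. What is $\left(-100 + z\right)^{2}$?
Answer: $40401$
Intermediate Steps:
$z = -101$
$\left(-100 + z\right)^{2} = \left(-100 - 101\right)^{2} = \left(-201\right)^{2} = 40401$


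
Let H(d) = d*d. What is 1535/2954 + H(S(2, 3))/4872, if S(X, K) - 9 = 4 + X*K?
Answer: 87193/146856 ≈ 0.59373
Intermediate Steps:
S(X, K) = 13 + K*X (S(X, K) = 9 + (4 + X*K) = 9 + (4 + K*X) = 13 + K*X)
H(d) = d**2
1535/2954 + H(S(2, 3))/4872 = 1535/2954 + (13 + 3*2)**2/4872 = 1535*(1/2954) + (13 + 6)**2*(1/4872) = 1535/2954 + 19**2*(1/4872) = 1535/2954 + 361*(1/4872) = 1535/2954 + 361/4872 = 87193/146856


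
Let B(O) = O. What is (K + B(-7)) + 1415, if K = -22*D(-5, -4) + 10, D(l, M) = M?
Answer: 1506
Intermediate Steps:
K = 98 (K = -22*(-4) + 10 = 88 + 10 = 98)
(K + B(-7)) + 1415 = (98 - 7) + 1415 = 91 + 1415 = 1506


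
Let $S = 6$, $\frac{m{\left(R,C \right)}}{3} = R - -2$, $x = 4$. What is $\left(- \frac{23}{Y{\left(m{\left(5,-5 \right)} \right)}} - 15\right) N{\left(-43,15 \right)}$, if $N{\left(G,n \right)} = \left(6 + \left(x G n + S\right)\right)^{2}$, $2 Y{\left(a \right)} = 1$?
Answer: $-402272064$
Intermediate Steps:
$m{\left(R,C \right)} = 6 + 3 R$ ($m{\left(R,C \right)} = 3 \left(R - -2\right) = 3 \left(R + 2\right) = 3 \left(2 + R\right) = 6 + 3 R$)
$Y{\left(a \right)} = \frac{1}{2}$ ($Y{\left(a \right)} = \frac{1}{2} \cdot 1 = \frac{1}{2}$)
$N{\left(G,n \right)} = \left(12 + 4 G n\right)^{2}$ ($N{\left(G,n \right)} = \left(6 + \left(4 G n + 6\right)\right)^{2} = \left(6 + \left(6 + 4 G n\right)\right)^{2} = \left(12 + 4 G n\right)^{2}$)
$\left(- \frac{23}{Y{\left(m{\left(5,-5 \right)} \right)}} - 15\right) N{\left(-43,15 \right)} = \left(- 23 \frac{1}{\frac{1}{2}} - 15\right) 16 \left(3 - 645\right)^{2} = \left(\left(-23\right) 2 - 15\right) 16 \left(3 - 645\right)^{2} = \left(-46 - 15\right) 16 \left(-642\right)^{2} = - 61 \cdot 16 \cdot 412164 = \left(-61\right) 6594624 = -402272064$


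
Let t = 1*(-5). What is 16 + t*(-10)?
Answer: 66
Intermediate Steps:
t = -5
16 + t*(-10) = 16 - 5*(-10) = 16 + 50 = 66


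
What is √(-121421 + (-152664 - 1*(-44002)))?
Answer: I*√230083 ≈ 479.67*I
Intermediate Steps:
√(-121421 + (-152664 - 1*(-44002))) = √(-121421 + (-152664 + 44002)) = √(-121421 - 108662) = √(-230083) = I*√230083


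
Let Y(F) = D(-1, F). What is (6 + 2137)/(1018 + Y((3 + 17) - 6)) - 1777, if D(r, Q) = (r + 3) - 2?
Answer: -1806843/1018 ≈ -1774.9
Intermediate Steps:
D(r, Q) = 1 + r (D(r, Q) = (3 + r) - 2 = 1 + r)
Y(F) = 0 (Y(F) = 1 - 1 = 0)
(6 + 2137)/(1018 + Y((3 + 17) - 6)) - 1777 = (6 + 2137)/(1018 + 0) - 1777 = 2143/1018 - 1777 = -1806843/1018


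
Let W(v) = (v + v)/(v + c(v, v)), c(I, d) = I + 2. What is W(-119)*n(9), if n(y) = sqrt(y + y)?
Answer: 357*sqrt(2)/118 ≈ 4.2786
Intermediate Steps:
n(y) = sqrt(2)*sqrt(y) (n(y) = sqrt(2*y) = sqrt(2)*sqrt(y))
c(I, d) = 2 + I
W(v) = 2*v/(2 + 2*v) (W(v) = (v + v)/(v + (2 + v)) = (2*v)/(2 + 2*v) = 2*v/(2 + 2*v))
W(-119)*n(9) = (-119/(1 - 119))*(sqrt(2)*sqrt(9)) = (-119/(-118))*(sqrt(2)*3) = (-119*(-1/118))*(3*sqrt(2)) = 119*(3*sqrt(2))/118 = 357*sqrt(2)/118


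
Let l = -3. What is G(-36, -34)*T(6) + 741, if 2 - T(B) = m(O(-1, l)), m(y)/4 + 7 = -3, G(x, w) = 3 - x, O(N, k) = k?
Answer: 2379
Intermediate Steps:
m(y) = -40 (m(y) = -28 + 4*(-3) = -28 - 12 = -40)
T(B) = 42 (T(B) = 2 - 1*(-40) = 2 + 40 = 42)
G(-36, -34)*T(6) + 741 = (3 - 1*(-36))*42 + 741 = (3 + 36)*42 + 741 = 39*42 + 741 = 1638 + 741 = 2379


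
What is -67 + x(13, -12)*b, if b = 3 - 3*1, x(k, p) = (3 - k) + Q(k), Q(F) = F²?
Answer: -67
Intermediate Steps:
x(k, p) = 3 + k² - k (x(k, p) = (3 - k) + k² = 3 + k² - k)
b = 0 (b = 3 - 3 = 0)
-67 + x(13, -12)*b = -67 + (3 + 13² - 1*13)*0 = -67 + (3 + 169 - 13)*0 = -67 + 159*0 = -67 + 0 = -67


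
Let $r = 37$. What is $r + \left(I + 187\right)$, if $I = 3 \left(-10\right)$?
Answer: $194$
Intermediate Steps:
$I = -30$
$r + \left(I + 187\right) = 37 + \left(-30 + 187\right) = 37 + 157 = 194$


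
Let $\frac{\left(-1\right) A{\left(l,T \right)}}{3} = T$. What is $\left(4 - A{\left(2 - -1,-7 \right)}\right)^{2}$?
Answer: $289$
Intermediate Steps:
$A{\left(l,T \right)} = - 3 T$
$\left(4 - A{\left(2 - -1,-7 \right)}\right)^{2} = \left(4 - \left(-3\right) \left(-7\right)\right)^{2} = \left(4 - 21\right)^{2} = \left(-17\right)^{2} = 289$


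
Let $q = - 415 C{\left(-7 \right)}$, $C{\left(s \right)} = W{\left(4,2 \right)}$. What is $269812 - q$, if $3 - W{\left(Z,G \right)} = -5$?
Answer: $273132$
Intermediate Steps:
$W{\left(Z,G \right)} = 8$ ($W{\left(Z,G \right)} = 3 - -5 = 3 + 5 = 8$)
$C{\left(s \right)} = 8$
$q = -3320$ ($q = \left(-415\right) 8 = -3320$)
$269812 - q = 269812 - -3320 = 269812 + 3320 = 273132$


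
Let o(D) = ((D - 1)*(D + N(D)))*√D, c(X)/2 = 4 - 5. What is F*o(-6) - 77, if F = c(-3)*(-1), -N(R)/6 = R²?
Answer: -77 + 3108*I*√6 ≈ -77.0 + 7613.0*I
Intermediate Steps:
c(X) = -2 (c(X) = 2*(4 - 5) = 2*(-1) = -2)
N(R) = -6*R²
o(D) = √D*(-1 + D)*(D - 6*D²) (o(D) = ((D - 1)*(D - 6*D²))*√D = ((-1 + D)*(D - 6*D²))*√D = √D*(-1 + D)*(D - 6*D²))
F = 2 (F = -2*(-1) = 2)
F*o(-6) - 77 = 2*((-6)^(3/2)*(-1 - 6*(-6)² + 7*(-6))) - 77 = 2*((-6*I*√6)*(-1 - 6*36 - 42)) - 77 = 2*((-6*I*√6)*(-1 - 216 - 42)) - 77 = 2*(-6*I*√6*(-259)) - 77 = 2*(1554*I*√6) - 77 = 3108*I*√6 - 77 = -77 + 3108*I*√6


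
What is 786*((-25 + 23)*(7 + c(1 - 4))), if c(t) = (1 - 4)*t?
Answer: -25152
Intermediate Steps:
c(t) = -3*t
786*((-25 + 23)*(7 + c(1 - 4))) = 786*((-25 + 23)*(7 - 3*(1 - 4))) = 786*(-2*(7 - 3*(-3))) = 786*(-2*(7 + 9)) = 786*(-2*16) = 786*(-32) = -25152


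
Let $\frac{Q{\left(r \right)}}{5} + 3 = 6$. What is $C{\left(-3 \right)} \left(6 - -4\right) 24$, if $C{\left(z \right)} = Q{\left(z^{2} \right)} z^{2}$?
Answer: $32400$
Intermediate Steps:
$Q{\left(r \right)} = 15$ ($Q{\left(r \right)} = -15 + 5 \cdot 6 = -15 + 30 = 15$)
$C{\left(z \right)} = 15 z^{2}$
$C{\left(-3 \right)} \left(6 - -4\right) 24 = 15 \left(-3\right)^{2} \left(6 - -4\right) 24 = 15 \cdot 9 \left(6 + 4\right) 24 = 135 \cdot 10 \cdot 24 = 1350 \cdot 24 = 32400$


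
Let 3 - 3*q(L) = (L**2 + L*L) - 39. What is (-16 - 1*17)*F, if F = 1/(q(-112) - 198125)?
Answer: 9/56311 ≈ 0.00015983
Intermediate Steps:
q(L) = 14 - 2*L**2/3 (q(L) = 1 - ((L**2 + L*L) - 39)/3 = 1 - ((L**2 + L**2) - 39)/3 = 1 - (2*L**2 - 39)/3 = 1 - (-39 + 2*L**2)/3 = 1 + (13 - 2*L**2/3) = 14 - 2*L**2/3)
F = -3/619421 (F = 1/((14 - 2/3*(-112)**2) - 198125) = 1/((14 - 2/3*12544) - 198125) = 1/((14 - 25088/3) - 198125) = 1/(-25046/3 - 198125) = 1/(-619421/3) = -3/619421 ≈ -4.8432e-6)
(-16 - 1*17)*F = (-16 - 1*17)*(-3/619421) = (-16 - 17)*(-3/619421) = -33*(-3/619421) = 9/56311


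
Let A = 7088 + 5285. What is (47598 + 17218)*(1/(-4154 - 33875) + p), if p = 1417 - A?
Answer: -27005309311600/38029 ≈ -7.1012e+8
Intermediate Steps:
A = 12373
p = -10956 (p = 1417 - 1*12373 = 1417 - 12373 = -10956)
(47598 + 17218)*(1/(-4154 - 33875) + p) = (47598 + 17218)*(1/(-4154 - 33875) - 10956) = 64816*(1/(-38029) - 10956) = 64816*(-1/38029 - 10956) = 64816*(-416645725/38029) = -27005309311600/38029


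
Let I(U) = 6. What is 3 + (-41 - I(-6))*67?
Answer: -3146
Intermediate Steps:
3 + (-41 - I(-6))*67 = 3 + (-41 - 1*6)*67 = 3 + (-41 - 6)*67 = 3 - 47*67 = 3 - 3149 = -3146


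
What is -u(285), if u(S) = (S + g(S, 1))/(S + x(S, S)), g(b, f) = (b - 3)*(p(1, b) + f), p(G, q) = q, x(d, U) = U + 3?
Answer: -26979/191 ≈ -141.25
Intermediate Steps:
x(d, U) = 3 + U
g(b, f) = (-3 + b)*(b + f) (g(b, f) = (b - 3)*(b + f) = (-3 + b)*(b + f))
u(S) = (-3 + S**2 - S)/(3 + 2*S) (u(S) = (S + (S**2 - 3*S - 3*1 + S*1))/(S + (3 + S)) = (S + (S**2 - 3*S - 3 + S))/(3 + 2*S) = (S + (-3 + S**2 - 2*S))/(3 + 2*S) = (-3 + S**2 - S)/(3 + 2*S))
-u(285) = -(-3 + 285**2 - 1*285)/(3 + 2*285) = -(-3 + 81225 - 285)/(3 + 570) = -80937/573 = -1*26979/191 = -26979/191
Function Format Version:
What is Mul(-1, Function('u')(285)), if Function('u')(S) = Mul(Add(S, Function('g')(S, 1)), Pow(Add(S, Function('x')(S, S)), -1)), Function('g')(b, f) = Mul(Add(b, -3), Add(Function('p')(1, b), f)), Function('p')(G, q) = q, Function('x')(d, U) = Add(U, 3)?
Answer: Rational(-26979, 191) ≈ -141.25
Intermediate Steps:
Function('x')(d, U) = Add(3, U)
Function('g')(b, f) = Mul(Add(-3, b), Add(b, f)) (Function('g')(b, f) = Mul(Add(b, -3), Add(b, f)) = Mul(Add(-3, b), Add(b, f)))
Function('u')(S) = Mul(Pow(Add(3, Mul(2, S)), -1), Add(-3, Pow(S, 2), Mul(-1, S))) (Function('u')(S) = Mul(Add(S, Add(Pow(S, 2), Mul(-3, S), Mul(-3, 1), Mul(S, 1))), Pow(Add(S, Add(3, S)), -1)) = Mul(Add(S, Add(Pow(S, 2), Mul(-3, S), -3, S)), Pow(Add(3, Mul(2, S)), -1)) = Mul(Add(S, Add(-3, Pow(S, 2), Mul(-2, S))), Pow(Add(3, Mul(2, S)), -1)) = Mul(Add(-3, Pow(S, 2), Mul(-1, S)), Pow(Add(3, Mul(2, S)), -1)) = Mul(Pow(Add(3, Mul(2, S)), -1), Add(-3, Pow(S, 2), Mul(-1, S))))
Mul(-1, Function('u')(285)) = Mul(-1, Mul(Pow(Add(3, Mul(2, 285)), -1), Add(-3, Pow(285, 2), Mul(-1, 285)))) = Mul(-1, Mul(Pow(Add(3, 570), -1), Add(-3, 81225, -285))) = Mul(-1, Mul(Pow(573, -1), 80937)) = Mul(-1, Mul(Rational(1, 573), 80937)) = Mul(-1, Rational(26979, 191)) = Rational(-26979, 191)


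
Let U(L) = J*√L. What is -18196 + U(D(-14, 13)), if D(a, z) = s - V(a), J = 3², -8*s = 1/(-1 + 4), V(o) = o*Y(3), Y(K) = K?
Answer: -18196 + 3*√6042/4 ≈ -18138.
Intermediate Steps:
V(o) = 3*o (V(o) = o*3 = 3*o)
s = -1/24 (s = -1/(8*(-1 + 4)) = -⅛/3 = -⅛*⅓ = -1/24 ≈ -0.041667)
J = 9
D(a, z) = -1/24 - 3*a
U(L) = 9*√L
-18196 + U(D(-14, 13)) = -18196 + 9*√(-1/24 - 3*(-14)) = -18196 + 9*√(-1/24 + 42) = -18196 + 9*√(1007/24) = -18196 + 9*(√6042/12) = -18196 + 3*√6042/4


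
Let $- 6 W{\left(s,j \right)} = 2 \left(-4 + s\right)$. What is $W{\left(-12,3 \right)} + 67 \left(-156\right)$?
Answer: $- \frac{31340}{3} \approx -10447.0$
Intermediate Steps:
$W{\left(s,j \right)} = \frac{4}{3} - \frac{s}{3}$ ($W{\left(s,j \right)} = - \frac{2 \left(-4 + s\right)}{6} = - \frac{-8 + 2 s}{6} = \frac{4}{3} - \frac{s}{3}$)
$W{\left(-12,3 \right)} + 67 \left(-156\right) = \left(\frac{4}{3} - -4\right) + 67 \left(-156\right) = \left(\frac{4}{3} + 4\right) - 10452 = \frac{16}{3} - 10452 = - \frac{31340}{3}$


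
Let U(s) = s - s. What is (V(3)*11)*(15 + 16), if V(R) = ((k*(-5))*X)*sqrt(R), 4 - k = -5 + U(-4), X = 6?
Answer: -92070*sqrt(3) ≈ -1.5947e+5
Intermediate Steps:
U(s) = 0
k = 9 (k = 4 - (-5 + 0) = 4 - 1*(-5) = 4 + 5 = 9)
V(R) = -270*sqrt(R) (V(R) = ((9*(-5))*6)*sqrt(R) = (-45*6)*sqrt(R) = -270*sqrt(R))
(V(3)*11)*(15 + 16) = (-270*sqrt(3)*11)*(15 + 16) = -2970*sqrt(3)*31 = -92070*sqrt(3)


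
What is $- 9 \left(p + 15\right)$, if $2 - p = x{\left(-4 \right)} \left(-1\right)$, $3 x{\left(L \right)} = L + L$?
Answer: $-129$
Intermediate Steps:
$x{\left(L \right)} = \frac{2 L}{3}$ ($x{\left(L \right)} = \frac{L + L}{3} = \frac{2 L}{3}$)
$p = - \frac{2}{3}$ ($p = 2 - \frac{2}{3} \left(-4\right) \left(-1\right) = 2 - \left(- \frac{8}{3}\right) \left(-1\right) = 2 - \frac{8}{3} = - \frac{2}{3} \approx -0.66667$)
$- 9 \left(p + 15\right) = - 9 \left(- \frac{2}{3} + 15\right) = \left(-9\right) \frac{43}{3} = -129$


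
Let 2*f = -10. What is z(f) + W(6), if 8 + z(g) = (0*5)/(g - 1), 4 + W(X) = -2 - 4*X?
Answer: -38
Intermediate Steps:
f = -5 (f = (½)*(-10) = -5)
W(X) = -6 - 4*X (W(X) = -4 + (-2 - 4*X) = -6 - 4*X)
z(g) = -8 (z(g) = -8 + (0*5)/(g - 1) = -8 + 0/(-1 + g) = -8 + 0 = -8)
z(f) + W(6) = -8 + (-6 - 4*6) = -8 + (-6 - 24) = -8 - 30 = -38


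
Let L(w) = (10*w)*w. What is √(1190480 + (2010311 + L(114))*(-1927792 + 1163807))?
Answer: I*√1635133749455 ≈ 1.2787e+6*I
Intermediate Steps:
L(w) = 10*w²
√(1190480 + (2010311 + L(114))*(-1927792 + 1163807)) = √(1190480 + (2010311 + 10*114²)*(-1927792 + 1163807)) = √(1190480 + (2010311 + 10*12996)*(-763985)) = √(1190480 + (2010311 + 129960)*(-763985)) = √(1190480 + 2140271*(-763985)) = √(1190480 - 1635134939935) = √(-1635133749455) = I*√1635133749455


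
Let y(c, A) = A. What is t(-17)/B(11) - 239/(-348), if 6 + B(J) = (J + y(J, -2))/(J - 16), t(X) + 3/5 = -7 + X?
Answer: 17375/4524 ≈ 3.8406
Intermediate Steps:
t(X) = -38/5 + X (t(X) = -⅗ + (-7 + X) = -38/5 + X)
B(J) = -6 + (-2 + J)/(-16 + J) (B(J) = -6 + (J - 2)/(J - 16) = -6 + (-2 + J)/(-16 + J))
t(-17)/B(11) - 239/(-348) = (-38/5 - 17)/(((94 - 5*11)/(-16 + 11))) - 239/(-348) = -123*(-5/(94 - 55))/5 - 239*(-1/348) = -123/(5*((-⅕*39))) + 239/348 = -123/(5*(-39/5)) + 239/348 = -123/5*(-5/39) + 239/348 = 41/13 + 239/348 = 17375/4524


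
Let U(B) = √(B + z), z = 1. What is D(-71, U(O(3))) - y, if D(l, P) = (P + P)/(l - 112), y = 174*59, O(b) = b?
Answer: -1878682/183 ≈ -10266.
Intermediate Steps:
U(B) = √(1 + B) (U(B) = √(B + 1) = √(1 + B))
y = 10266
D(l, P) = 2*P/(-112 + l) (D(l, P) = (2*P)/(-112 + l) = 2*P/(-112 + l))
D(-71, U(O(3))) - y = 2*√(1 + 3)/(-112 - 71) - 1*10266 = 2*√4/(-183) - 10266 = 2*2*(-1/183) - 10266 = -4/183 - 10266 = -1878682/183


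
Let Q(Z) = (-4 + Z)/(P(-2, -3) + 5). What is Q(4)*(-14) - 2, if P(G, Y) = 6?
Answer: -2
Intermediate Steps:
Q(Z) = -4/11 + Z/11 (Q(Z) = (-4 + Z)/(6 + 5) = (-4 + Z)/11 = (-4 + Z)*(1/11) = -4/11 + Z/11)
Q(4)*(-14) - 2 = (-4/11 + (1/11)*4)*(-14) - 2 = (-4/11 + 4/11)*(-14) - 2 = 0*(-14) - 2 = 0 - 2 = -2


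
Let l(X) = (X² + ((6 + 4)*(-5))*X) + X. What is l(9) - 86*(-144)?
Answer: 12024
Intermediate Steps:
l(X) = X² - 49*X (l(X) = (X² + (10*(-5))*X) + X = (X² - 50*X) + X = X² - 49*X)
l(9) - 86*(-144) = 9*(-49 + 9) - 86*(-144) = 9*(-40) + 12384 = -360 + 12384 = 12024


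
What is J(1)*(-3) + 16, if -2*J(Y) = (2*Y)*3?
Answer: 25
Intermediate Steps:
J(Y) = -3*Y (J(Y) = -2*Y*3/2 = -3*Y)
J(1)*(-3) + 16 = -3*1*(-3) + 16 = -3*(-3) + 16 = 9 + 16 = 25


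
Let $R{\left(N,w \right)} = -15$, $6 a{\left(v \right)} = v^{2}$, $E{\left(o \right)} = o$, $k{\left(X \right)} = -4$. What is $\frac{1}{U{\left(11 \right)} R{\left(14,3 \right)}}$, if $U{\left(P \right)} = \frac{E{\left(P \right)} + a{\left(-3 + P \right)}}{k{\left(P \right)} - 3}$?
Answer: $\frac{7}{325} \approx 0.021538$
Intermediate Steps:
$a{\left(v \right)} = \frac{v^{2}}{6}$
$U{\left(P \right)} = - \frac{P}{7} - \frac{\left(-3 + P\right)^{2}}{42}$ ($U{\left(P \right)} = \frac{P + \frac{\left(-3 + P\right)^{2}}{6}}{-4 - 3} = \frac{P + \frac{\left(-3 + P\right)^{2}}{6}}{-7} = \left(P + \frac{\left(-3 + P\right)^{2}}{6}\right) \left(- \frac{1}{7}\right) = - \frac{P}{7} - \frac{\left(-3 + P\right)^{2}}{42}$)
$\frac{1}{U{\left(11 \right)} R{\left(14,3 \right)}} = \frac{1}{\left(- \frac{3}{14} - \frac{11^{2}}{42}\right) \left(-15\right)} = \frac{1}{\left(- \frac{3}{14} - \frac{121}{42}\right) \left(-15\right)} = \frac{1}{\left(- \frac{65}{21}\right) \left(-15\right)} = \frac{1}{\frac{325}{7}} = \frac{7}{325}$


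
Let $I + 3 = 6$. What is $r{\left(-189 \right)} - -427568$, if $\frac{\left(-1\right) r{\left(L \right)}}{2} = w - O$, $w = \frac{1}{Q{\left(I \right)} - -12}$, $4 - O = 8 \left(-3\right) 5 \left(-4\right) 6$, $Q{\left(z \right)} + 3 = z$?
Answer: $\frac{2530895}{6} \approx 4.2182 \cdot 10^{5}$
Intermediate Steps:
$I = 3$ ($I = -3 + 6 = 3$)
$Q{\left(z \right)} = -3 + z$
$O = -2876$ ($O = 4 - 8 \left(-3\right) 5 \left(-4\right) 6 = 4 - - 24 \left(\left(-20\right) 6\right) = 4 - \left(-24\right) \left(-120\right) = 4 - 2880 = -2876$)
$w = \frac{1}{12}$ ($w = \frac{1}{\left(-3 + 3\right) - -12} = \frac{1}{0 + 12} = \frac{1}{12} \approx 0.083333$)
$r{\left(L \right)} = - \frac{34513}{6}$ ($r{\left(L \right)} = - 2 \left(\frac{1}{12} - -2876\right) = - 2 \left(\frac{1}{12} + 2876\right) = \left(-2\right) \frac{34513}{12} = - \frac{34513}{6}$)
$r{\left(-189 \right)} - -427568 = - \frac{34513}{6} - -427568 = - \frac{34513}{6} + 427568 = \frac{2530895}{6}$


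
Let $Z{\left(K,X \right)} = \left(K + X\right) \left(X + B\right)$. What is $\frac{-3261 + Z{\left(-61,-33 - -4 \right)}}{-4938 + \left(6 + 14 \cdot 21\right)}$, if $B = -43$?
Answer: $- \frac{1073}{1546} \approx -0.69405$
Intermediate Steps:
$Z{\left(K,X \right)} = \left(-43 + X\right) \left(K + X\right)$ ($Z{\left(K,X \right)} = \left(K + X\right) \left(X - 43\right) = \left(K + X\right) \left(-43 + X\right) = \left(-43 + X\right) \left(K + X\right)$)
$\frac{-3261 + Z{\left(-61,-33 - -4 \right)}}{-4938 + \left(6 + 14 \cdot 21\right)} = \frac{-3261 - \left(-2623 - \left(-33 - -4\right)^{2} + 104 \left(-33 - -4\right)\right)}{-4938 + \left(6 + 14 \cdot 21\right)} = \frac{-3261 + \left(\left(-33 + 4\right)^{2} + 2623 - 43 \left(-33 + 4\right) - 61 \left(-33 + 4\right)\right)}{-4938 + \left(6 + 294\right)} = \frac{-3261 + \left(\left(-29\right)^{2} + 2623 - -1247 - -1769\right)}{-4938 + 300} = \frac{-3261 + \left(841 + 2623 + 1247 + 1769\right)}{-4638} = \left(-3261 + 6480\right) \left(- \frac{1}{4638}\right) = 3219 \left(- \frac{1}{4638}\right) = - \frac{1073}{1546}$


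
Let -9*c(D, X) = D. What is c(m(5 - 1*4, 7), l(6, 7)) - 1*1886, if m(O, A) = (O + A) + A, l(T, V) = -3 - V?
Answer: -5663/3 ≈ -1887.7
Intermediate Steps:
m(O, A) = O + 2*A (m(O, A) = (A + O) + A = O + 2*A)
c(D, X) = -D/9
c(m(5 - 1*4, 7), l(6, 7)) - 1*1886 = -((5 - 1*4) + 2*7)/9 - 1*1886 = -((5 - 4) + 14)/9 - 1886 = -(1 + 14)/9 - 1886 = -⅑*15 - 1886 = -5/3 - 1886 = -5663/3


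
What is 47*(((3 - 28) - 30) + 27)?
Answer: -1316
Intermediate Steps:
47*(((3 - 28) - 30) + 27) = 47*((-25 - 30) + 27) = 47*(-55 + 27) = 47*(-28) = -1316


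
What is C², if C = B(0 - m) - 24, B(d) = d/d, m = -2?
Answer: 529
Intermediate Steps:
B(d) = 1
C = -23 (C = 1 - 24 = -23)
C² = (-23)² = 529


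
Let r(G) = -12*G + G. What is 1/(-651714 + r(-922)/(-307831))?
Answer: -307831/200617782476 ≈ -1.5344e-6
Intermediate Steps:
r(G) = -11*G
1/(-651714 + r(-922)/(-307831)) = 1/(-651714 - 11*(-922)/(-307831)) = 1/(-651714 + 10142*(-1/307831)) = 1/(-651714 - 10142/307831) = 1/(-200617782476/307831) = -307831/200617782476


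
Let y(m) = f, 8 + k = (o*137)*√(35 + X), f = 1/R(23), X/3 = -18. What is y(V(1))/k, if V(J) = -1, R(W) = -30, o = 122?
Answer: 1/19904243205 + 8357*I*√19/79616972820 ≈ 5.0241e-11 + 4.5753e-7*I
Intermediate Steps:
X = -54 (X = 3*(-18) = -54)
f = -1/30 (f = 1/(-30) = -1/30 ≈ -0.033333)
k = -8 + 16714*I*√19 (k = -8 + (122*137)*√(35 - 54) = -8 + 16714*√(-19) = -8 + 16714*(I*√19) = -8 + 16714*I*√19 ≈ -8.0 + 72855.0*I)
y(m) = -1/30
y(V(1))/k = -1/(30*(-8 + 16714*I*√19))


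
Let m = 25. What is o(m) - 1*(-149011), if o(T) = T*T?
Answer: 149636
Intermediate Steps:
o(T) = T**2
o(m) - 1*(-149011) = 25**2 - 1*(-149011) = 625 + 149011 = 149636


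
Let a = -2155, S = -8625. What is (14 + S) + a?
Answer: -10766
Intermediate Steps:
(14 + S) + a = (14 - 8625) - 2155 = -8611 - 2155 = -10766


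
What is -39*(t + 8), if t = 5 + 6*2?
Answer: -975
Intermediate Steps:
t = 17 (t = 5 + 12 = 17)
-39*(t + 8) = -39*(17 + 8) = -39*25 = -975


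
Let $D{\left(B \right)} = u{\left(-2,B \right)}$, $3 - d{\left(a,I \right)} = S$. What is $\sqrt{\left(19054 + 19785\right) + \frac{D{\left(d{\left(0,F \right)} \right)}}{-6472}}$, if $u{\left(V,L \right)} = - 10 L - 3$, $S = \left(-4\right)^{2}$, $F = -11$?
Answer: $\frac{\sqrt{406709995458}}{3236} \approx 197.08$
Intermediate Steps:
$S = 16$
$d{\left(a,I \right)} = -13$ ($d{\left(a,I \right)} = 3 - 16 = -13$)
$u{\left(V,L \right)} = -3 - 10 L$
$D{\left(B \right)} = -3 - 10 B$
$\sqrt{\left(19054 + 19785\right) + \frac{D{\left(d{\left(0,F \right)} \right)}}{-6472}} = \sqrt{\left(19054 + 19785\right) + \frac{-3 - -130}{-6472}} = \sqrt{38839 + \left(-3 + 130\right) \left(- \frac{1}{6472}\right)} = \sqrt{38839 + 127 \left(- \frac{1}{6472}\right)} = \sqrt{38839 - \frac{127}{6472}} = \sqrt{\frac{251365881}{6472}} = \frac{\sqrt{406709995458}}{3236}$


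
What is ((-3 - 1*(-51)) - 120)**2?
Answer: 5184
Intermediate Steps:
((-3 - 1*(-51)) - 120)**2 = ((-3 + 51) - 120)**2 = (48 - 120)**2 = (-72)**2 = 5184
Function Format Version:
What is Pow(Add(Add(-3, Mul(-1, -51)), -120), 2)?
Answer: 5184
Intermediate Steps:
Pow(Add(Add(-3, Mul(-1, -51)), -120), 2) = Pow(Add(Add(-3, 51), -120), 2) = Pow(Add(48, -120), 2) = Pow(-72, 2) = 5184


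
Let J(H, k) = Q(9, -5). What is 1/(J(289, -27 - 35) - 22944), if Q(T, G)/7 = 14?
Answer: -1/22846 ≈ -4.3771e-5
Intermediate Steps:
Q(T, G) = 98 (Q(T, G) = 7*14 = 98)
J(H, k) = 98
1/(J(289, -27 - 35) - 22944) = 1/(98 - 22944) = 1/(-22846) = -1/22846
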